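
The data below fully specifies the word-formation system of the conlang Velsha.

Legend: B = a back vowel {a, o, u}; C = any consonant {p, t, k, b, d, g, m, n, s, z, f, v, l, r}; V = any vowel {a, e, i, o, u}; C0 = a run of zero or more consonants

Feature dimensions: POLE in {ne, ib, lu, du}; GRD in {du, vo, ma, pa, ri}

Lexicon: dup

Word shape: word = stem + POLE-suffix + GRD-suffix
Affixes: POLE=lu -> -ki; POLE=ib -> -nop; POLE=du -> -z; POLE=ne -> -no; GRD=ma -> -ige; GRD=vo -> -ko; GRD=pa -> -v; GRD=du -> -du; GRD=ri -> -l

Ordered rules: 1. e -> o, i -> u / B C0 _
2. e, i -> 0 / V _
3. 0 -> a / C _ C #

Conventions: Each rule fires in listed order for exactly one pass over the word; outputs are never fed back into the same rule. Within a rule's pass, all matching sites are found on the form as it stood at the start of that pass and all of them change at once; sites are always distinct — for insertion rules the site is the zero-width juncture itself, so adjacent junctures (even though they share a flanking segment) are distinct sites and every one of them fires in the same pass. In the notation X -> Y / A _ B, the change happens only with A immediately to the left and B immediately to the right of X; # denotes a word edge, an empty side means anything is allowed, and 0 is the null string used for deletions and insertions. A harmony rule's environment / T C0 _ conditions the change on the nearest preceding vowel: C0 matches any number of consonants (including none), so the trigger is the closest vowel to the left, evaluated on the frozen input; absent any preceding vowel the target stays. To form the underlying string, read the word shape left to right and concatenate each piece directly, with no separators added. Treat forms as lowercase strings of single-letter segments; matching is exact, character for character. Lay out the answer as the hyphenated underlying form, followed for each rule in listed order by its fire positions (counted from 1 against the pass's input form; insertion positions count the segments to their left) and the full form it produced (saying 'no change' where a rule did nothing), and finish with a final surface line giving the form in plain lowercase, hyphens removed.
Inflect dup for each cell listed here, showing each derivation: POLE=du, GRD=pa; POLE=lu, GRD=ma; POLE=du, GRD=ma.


cell POLE=du, GRD=pa:
underlying: dup-z-v
1. e -> o, i -> u / B C0 _: no change
2. e, i -> 0 / V _: no change
3. 0 -> a / C _ C #: inserts after position(s) 4: dupzav
surface: dupzav

cell POLE=lu, GRD=ma:
underlying: dup-ki-ige
1. e -> o, i -> u / B C0 _: fires at position(s) 5: dupkuige
2. e, i -> 0 / V _: fires at position(s) 6: dupkuge
3. 0 -> a / C _ C #: no change
surface: dupkuge

cell POLE=du, GRD=ma:
underlying: dup-z-ige
1. e -> o, i -> u / B C0 _: fires at position(s) 5: dupzuge
2. e, i -> 0 / V _: no change
3. 0 -> a / C _ C #: no change
surface: dupzuge


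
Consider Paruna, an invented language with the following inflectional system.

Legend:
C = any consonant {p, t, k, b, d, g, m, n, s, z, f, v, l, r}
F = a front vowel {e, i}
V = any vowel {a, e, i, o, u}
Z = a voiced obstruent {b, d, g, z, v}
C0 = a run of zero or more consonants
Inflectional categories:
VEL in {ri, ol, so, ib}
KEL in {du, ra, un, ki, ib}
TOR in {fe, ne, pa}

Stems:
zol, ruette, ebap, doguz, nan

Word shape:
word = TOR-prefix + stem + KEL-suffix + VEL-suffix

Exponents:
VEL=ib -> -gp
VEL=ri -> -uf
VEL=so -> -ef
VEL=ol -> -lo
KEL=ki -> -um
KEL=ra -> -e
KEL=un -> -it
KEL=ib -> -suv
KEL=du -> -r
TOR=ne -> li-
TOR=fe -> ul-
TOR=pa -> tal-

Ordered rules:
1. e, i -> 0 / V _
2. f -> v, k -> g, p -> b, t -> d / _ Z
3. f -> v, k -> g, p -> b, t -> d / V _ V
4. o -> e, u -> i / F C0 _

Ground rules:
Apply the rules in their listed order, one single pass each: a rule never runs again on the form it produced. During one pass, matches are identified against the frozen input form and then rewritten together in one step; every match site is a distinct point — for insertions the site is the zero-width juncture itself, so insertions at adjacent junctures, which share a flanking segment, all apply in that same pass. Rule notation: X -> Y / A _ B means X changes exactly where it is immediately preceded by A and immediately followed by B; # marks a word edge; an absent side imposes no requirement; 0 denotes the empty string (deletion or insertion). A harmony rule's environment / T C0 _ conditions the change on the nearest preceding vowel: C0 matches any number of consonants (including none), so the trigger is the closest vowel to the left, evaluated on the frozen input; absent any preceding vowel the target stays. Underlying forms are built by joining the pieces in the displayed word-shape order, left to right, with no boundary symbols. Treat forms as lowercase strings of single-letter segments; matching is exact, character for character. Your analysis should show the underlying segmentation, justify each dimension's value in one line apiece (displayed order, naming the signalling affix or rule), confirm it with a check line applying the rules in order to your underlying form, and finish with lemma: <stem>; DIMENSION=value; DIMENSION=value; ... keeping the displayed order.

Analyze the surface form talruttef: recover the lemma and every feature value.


underlying: tal-ruette-e-ef
VEL=so - signalled by the affix -ef
KEL=ra - signalled by the affix -e
TOR=pa - signalled by the affix tal-
check: talruetteeef -> talruttef -> talruttef -> talruttef -> talruttef
lemma: ruette; VEL=so; KEL=ra; TOR=pa


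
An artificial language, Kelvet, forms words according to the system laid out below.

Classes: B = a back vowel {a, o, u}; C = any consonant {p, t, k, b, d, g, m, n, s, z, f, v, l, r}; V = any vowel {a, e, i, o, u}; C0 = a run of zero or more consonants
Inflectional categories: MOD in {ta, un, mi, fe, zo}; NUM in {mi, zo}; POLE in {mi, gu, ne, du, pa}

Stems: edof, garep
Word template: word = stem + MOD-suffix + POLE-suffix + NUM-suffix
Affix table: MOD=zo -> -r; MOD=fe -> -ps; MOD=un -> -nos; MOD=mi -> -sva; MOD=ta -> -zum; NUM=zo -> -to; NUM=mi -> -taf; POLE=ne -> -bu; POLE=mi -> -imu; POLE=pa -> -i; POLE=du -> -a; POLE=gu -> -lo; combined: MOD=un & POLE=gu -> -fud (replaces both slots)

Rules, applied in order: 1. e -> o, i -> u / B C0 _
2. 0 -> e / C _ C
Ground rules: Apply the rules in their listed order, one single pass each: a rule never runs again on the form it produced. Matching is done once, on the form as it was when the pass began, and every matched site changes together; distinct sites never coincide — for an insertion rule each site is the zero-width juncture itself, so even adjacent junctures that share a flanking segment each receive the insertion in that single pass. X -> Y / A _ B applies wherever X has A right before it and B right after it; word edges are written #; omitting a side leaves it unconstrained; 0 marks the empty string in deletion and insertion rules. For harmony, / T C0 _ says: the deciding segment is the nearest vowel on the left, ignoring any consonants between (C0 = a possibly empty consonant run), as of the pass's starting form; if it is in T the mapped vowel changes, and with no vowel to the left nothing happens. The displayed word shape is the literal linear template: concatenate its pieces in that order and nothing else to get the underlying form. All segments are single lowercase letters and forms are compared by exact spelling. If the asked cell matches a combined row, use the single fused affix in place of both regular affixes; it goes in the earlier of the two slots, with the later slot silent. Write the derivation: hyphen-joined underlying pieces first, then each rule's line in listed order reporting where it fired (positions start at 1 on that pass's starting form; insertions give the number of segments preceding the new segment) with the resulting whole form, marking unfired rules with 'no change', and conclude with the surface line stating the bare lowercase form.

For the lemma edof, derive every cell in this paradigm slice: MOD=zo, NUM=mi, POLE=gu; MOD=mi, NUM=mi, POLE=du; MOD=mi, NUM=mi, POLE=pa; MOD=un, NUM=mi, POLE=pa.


cell MOD=zo, NUM=mi, POLE=gu:
underlying: edof-r-lo-taf
1. e -> o, i -> u / B C0 _: no change
2. 0 -> e / C _ C: inserts after position(s) 4, 5: edoferelotaf
surface: edoferelotaf

cell MOD=mi, NUM=mi, POLE=du:
underlying: edof-sva-a-taf
1. e -> o, i -> u / B C0 _: no change
2. 0 -> e / C _ C: inserts after position(s) 4, 5: edofesevaataf
surface: edofesevaataf

cell MOD=mi, NUM=mi, POLE=pa:
underlying: edof-sva-i-taf
1. e -> o, i -> u / B C0 _: fires at position(s) 8: edofsvautaf
2. 0 -> e / C _ C: inserts after position(s) 4, 5: edofesevautaf
surface: edofesevautaf

cell MOD=un, NUM=mi, POLE=pa:
underlying: edof-nos-i-taf
1. e -> o, i -> u / B C0 _: fires at position(s) 8: edofnosutaf
2. 0 -> e / C _ C: inserts after position(s) 4: edofenosutaf
surface: edofenosutaf


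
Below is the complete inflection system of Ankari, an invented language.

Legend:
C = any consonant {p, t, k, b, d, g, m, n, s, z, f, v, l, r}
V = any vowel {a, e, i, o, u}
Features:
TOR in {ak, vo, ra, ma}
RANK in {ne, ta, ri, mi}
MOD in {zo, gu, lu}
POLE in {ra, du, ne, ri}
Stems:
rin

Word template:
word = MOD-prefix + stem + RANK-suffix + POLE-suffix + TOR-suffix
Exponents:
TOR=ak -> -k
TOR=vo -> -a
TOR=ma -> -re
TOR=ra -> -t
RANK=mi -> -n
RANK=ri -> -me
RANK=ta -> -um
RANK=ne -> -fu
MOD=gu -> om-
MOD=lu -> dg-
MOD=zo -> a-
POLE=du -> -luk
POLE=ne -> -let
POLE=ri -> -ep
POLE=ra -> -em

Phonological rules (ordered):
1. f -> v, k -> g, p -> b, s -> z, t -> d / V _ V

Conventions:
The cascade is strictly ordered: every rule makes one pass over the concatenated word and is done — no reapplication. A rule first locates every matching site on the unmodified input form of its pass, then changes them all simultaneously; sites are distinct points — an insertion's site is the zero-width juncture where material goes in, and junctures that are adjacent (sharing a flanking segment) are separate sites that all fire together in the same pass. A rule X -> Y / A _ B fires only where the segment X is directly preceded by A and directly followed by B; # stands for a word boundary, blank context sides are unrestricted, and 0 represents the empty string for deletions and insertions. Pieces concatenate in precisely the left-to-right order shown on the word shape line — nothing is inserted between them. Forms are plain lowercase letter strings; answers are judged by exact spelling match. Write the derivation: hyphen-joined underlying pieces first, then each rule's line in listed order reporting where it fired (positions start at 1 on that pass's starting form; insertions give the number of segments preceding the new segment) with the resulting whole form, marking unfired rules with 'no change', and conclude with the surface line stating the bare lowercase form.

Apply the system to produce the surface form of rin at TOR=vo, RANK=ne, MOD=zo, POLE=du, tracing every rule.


underlying: a-rin-fu-luk-a
1. f -> v, k -> g, p -> b, s -> z, t -> d / V _ V: fires at position(s) 9: arinfuluga
surface: arinfuluga


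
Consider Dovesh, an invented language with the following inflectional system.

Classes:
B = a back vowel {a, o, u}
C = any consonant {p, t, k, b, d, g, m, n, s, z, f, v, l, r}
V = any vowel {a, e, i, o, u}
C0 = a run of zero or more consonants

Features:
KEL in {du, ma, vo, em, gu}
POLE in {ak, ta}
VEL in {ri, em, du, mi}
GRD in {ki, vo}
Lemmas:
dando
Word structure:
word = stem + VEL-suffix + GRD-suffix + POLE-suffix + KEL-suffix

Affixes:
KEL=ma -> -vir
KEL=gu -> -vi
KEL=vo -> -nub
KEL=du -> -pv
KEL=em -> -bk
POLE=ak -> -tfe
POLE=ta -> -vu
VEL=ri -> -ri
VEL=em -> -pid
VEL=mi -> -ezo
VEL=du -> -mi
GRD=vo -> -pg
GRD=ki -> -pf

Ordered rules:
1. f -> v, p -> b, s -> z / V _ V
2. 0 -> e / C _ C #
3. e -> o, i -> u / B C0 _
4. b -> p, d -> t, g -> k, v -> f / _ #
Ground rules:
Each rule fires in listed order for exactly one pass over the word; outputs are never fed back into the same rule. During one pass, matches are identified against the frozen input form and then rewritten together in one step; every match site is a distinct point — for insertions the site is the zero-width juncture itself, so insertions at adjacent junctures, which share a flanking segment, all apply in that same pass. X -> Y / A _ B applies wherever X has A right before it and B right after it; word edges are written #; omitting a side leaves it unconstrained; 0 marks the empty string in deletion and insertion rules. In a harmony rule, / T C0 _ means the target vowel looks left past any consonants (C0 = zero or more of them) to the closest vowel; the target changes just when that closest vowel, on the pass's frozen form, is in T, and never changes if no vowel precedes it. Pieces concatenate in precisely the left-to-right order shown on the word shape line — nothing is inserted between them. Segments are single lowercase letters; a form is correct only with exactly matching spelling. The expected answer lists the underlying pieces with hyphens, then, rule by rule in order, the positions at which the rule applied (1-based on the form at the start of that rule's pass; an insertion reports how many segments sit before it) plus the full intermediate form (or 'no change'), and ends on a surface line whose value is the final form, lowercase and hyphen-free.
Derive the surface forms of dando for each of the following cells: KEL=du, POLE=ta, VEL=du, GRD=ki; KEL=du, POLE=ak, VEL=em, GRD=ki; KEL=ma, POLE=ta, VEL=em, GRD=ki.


cell KEL=du, POLE=ta, VEL=du, GRD=ki:
underlying: dando-mi-pf-vu-pv
1. f -> v, p -> b, s -> z / V _ V: no change
2. 0 -> e / C _ C #: inserts after position(s) 12: dandomipfvupev
3. e -> o, i -> u / B C0 _: fires at position(s) 7, 13: dandomupfvupov
4. b -> p, d -> t, g -> k, v -> f / _ #: fires at position(s) 14: dandomupfvupof
surface: dandomupfvupof

cell KEL=du, POLE=ak, VEL=em, GRD=ki:
underlying: dando-pid-pf-tfe-pv
1. f -> v, p -> b, s -> z / V _ V: fires at position(s) 6: dandobidpftfepv
2. 0 -> e / C _ C #: inserts after position(s) 14: dandobidpftfepev
3. e -> o, i -> u / B C0 _: fires at position(s) 7: dandobudpftfepev
4. b -> p, d -> t, g -> k, v -> f / _ #: fires at position(s) 16: dandobudpftfepef
surface: dandobudpftfepef

cell KEL=ma, POLE=ta, VEL=em, GRD=ki:
underlying: dando-pid-pf-vu-vir
1. f -> v, p -> b, s -> z / V _ V: fires at position(s) 6: dandobidpfvuvir
2. 0 -> e / C _ C #: no change
3. e -> o, i -> u / B C0 _: fires at position(s) 7, 14: dandobudpfvuvur
4. b -> p, d -> t, g -> k, v -> f / _ #: no change
surface: dandobudpfvuvur


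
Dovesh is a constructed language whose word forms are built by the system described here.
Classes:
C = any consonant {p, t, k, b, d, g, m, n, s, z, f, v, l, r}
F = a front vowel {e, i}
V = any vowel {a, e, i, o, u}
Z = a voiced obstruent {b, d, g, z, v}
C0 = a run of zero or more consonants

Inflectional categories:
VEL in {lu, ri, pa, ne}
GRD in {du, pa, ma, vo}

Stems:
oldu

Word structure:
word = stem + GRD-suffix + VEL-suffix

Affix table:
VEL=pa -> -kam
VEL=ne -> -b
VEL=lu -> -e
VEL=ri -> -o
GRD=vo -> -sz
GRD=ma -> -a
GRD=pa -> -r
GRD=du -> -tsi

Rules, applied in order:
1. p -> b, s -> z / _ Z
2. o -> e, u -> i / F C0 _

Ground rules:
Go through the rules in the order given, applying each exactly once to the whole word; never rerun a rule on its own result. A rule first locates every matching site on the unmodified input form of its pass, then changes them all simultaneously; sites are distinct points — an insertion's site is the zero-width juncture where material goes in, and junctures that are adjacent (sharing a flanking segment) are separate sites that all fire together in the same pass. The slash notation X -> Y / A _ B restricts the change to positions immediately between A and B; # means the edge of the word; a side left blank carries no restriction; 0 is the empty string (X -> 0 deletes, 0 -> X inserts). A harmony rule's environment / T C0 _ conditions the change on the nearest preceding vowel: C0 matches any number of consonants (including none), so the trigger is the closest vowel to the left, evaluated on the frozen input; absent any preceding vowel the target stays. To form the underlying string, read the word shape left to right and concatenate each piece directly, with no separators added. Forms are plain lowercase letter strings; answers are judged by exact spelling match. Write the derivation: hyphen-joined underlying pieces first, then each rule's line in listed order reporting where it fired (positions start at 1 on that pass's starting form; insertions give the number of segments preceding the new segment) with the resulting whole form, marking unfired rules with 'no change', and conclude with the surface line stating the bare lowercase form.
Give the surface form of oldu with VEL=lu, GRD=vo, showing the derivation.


underlying: oldu-sz-e
1. p -> b, s -> z / _ Z: fires at position(s) 5: olduzze
2. o -> e, u -> i / F C0 _: no change
surface: olduzze


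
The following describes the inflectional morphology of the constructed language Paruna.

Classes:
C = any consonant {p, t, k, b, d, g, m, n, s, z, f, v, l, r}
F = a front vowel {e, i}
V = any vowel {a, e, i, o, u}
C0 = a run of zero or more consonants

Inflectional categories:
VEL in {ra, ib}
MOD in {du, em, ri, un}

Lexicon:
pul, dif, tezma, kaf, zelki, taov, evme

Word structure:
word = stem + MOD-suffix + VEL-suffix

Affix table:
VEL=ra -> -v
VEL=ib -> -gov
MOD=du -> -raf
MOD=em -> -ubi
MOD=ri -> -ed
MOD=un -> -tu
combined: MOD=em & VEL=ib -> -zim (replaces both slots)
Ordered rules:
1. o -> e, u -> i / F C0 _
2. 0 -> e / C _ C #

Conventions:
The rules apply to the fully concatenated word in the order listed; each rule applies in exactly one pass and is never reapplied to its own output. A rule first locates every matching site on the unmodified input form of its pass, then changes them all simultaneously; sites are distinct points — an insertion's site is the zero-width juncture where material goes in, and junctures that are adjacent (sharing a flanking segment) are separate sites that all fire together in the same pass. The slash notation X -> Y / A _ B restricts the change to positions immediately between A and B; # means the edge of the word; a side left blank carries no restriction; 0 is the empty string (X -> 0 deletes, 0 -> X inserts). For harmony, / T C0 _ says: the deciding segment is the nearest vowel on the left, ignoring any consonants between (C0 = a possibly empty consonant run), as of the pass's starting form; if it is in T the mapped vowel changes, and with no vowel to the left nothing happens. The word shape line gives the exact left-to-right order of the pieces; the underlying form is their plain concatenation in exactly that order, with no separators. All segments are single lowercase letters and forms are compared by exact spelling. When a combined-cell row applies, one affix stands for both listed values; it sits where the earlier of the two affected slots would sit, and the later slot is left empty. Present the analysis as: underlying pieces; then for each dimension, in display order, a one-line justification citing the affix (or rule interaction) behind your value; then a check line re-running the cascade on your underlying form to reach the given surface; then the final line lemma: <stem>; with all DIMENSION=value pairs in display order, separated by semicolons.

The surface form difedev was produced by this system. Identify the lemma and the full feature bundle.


underlying: dif-ed-v
VEL=ra - signalled by the affix -v
MOD=ri - signalled by the affix -ed
check: difedv -> difedv -> difedev
lemma: dif; VEL=ra; MOD=ri


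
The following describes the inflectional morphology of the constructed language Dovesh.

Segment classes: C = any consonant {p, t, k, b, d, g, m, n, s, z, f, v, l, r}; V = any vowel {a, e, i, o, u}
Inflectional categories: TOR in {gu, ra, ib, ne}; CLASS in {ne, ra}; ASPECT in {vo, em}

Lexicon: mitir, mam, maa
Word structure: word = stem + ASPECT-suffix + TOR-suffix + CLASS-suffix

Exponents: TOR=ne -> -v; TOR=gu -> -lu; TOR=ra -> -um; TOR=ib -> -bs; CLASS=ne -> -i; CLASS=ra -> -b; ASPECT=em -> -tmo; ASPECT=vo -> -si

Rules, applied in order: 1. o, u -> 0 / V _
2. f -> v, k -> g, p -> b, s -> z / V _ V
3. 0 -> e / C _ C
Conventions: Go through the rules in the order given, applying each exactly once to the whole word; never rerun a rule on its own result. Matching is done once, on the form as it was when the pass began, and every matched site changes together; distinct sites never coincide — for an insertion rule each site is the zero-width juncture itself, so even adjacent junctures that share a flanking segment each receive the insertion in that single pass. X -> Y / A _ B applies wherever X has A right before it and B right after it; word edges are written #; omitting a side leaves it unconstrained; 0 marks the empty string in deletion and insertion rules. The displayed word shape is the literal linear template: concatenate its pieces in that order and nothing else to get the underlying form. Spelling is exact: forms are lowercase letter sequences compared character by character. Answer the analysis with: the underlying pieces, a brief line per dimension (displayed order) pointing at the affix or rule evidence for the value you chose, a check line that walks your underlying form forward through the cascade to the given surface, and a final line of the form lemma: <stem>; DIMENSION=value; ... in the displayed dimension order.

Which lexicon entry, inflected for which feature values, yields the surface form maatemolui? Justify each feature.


underlying: maa-tmo-lu-i
TOR=gu - signalled by the affix -lu
CLASS=ne - signalled by the affix -i
ASPECT=em - signalled by the affix -tmo
check: maatmolui -> maatmolui -> maatmolui -> maatemolui
lemma: maa; TOR=gu; CLASS=ne; ASPECT=em


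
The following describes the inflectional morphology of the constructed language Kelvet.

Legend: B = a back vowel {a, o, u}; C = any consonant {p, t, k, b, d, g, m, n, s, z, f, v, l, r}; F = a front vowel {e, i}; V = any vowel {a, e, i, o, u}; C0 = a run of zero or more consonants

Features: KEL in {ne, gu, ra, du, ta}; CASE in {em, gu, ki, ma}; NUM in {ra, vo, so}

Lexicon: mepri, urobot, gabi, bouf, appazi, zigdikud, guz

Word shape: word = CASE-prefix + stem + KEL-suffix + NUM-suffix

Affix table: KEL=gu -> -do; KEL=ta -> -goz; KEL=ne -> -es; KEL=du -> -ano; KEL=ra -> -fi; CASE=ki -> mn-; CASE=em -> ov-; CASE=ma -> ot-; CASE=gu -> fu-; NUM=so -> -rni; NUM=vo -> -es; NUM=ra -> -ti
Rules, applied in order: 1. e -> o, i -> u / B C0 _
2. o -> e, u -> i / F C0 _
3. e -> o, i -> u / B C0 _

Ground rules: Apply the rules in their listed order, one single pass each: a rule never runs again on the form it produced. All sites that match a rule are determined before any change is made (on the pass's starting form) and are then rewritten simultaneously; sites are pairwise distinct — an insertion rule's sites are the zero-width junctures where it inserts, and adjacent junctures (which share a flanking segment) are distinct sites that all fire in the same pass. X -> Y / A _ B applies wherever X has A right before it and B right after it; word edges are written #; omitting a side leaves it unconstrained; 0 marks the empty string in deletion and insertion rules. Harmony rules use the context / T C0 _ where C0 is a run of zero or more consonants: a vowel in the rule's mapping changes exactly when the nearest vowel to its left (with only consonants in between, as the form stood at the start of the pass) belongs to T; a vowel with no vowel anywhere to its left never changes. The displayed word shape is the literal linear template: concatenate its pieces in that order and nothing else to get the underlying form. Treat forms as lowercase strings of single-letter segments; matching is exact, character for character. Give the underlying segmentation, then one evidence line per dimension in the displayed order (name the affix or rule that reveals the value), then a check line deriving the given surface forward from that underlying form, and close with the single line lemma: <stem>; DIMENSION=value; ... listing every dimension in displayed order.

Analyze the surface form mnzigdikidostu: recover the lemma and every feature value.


underlying: mn-zigdikud-es-ti
KEL=ne - signalled by the affix -es
CASE=ki - signalled by the affix mn-
NUM=ra - signalled by the affix -ti
check: mnzigdikudesti -> mnzigdikudosti -> mnzigdikidosti -> mnzigdikidostu
lemma: zigdikud; KEL=ne; CASE=ki; NUM=ra


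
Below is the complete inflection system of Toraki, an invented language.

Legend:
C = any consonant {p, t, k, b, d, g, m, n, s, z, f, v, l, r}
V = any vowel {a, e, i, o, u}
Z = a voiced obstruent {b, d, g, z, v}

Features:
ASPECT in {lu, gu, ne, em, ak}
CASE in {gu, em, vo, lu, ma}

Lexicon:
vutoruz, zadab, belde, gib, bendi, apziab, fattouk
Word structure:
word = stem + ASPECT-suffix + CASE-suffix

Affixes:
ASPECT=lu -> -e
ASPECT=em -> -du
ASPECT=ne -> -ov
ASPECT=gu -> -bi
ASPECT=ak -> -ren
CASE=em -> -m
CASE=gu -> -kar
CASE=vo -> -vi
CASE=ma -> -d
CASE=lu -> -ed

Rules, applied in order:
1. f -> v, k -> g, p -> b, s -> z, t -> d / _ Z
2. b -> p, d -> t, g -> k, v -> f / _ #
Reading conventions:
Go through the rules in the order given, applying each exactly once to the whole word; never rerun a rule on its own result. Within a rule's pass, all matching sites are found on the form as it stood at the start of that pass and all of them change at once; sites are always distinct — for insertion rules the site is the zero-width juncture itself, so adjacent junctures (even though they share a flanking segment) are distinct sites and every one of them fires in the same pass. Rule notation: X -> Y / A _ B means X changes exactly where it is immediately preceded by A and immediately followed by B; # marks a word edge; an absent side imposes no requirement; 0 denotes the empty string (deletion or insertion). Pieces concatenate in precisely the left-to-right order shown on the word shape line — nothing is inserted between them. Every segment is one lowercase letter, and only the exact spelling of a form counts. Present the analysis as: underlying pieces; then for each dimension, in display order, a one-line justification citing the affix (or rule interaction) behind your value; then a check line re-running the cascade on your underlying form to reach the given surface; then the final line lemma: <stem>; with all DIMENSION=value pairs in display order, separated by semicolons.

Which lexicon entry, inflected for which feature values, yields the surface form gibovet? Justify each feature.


underlying: gib-ov-ed
ASPECT=ne - signalled by the affix -ov
CASE=lu - signalled by the affix -ed
check: giboved -> giboved -> gibovet
lemma: gib; ASPECT=ne; CASE=lu


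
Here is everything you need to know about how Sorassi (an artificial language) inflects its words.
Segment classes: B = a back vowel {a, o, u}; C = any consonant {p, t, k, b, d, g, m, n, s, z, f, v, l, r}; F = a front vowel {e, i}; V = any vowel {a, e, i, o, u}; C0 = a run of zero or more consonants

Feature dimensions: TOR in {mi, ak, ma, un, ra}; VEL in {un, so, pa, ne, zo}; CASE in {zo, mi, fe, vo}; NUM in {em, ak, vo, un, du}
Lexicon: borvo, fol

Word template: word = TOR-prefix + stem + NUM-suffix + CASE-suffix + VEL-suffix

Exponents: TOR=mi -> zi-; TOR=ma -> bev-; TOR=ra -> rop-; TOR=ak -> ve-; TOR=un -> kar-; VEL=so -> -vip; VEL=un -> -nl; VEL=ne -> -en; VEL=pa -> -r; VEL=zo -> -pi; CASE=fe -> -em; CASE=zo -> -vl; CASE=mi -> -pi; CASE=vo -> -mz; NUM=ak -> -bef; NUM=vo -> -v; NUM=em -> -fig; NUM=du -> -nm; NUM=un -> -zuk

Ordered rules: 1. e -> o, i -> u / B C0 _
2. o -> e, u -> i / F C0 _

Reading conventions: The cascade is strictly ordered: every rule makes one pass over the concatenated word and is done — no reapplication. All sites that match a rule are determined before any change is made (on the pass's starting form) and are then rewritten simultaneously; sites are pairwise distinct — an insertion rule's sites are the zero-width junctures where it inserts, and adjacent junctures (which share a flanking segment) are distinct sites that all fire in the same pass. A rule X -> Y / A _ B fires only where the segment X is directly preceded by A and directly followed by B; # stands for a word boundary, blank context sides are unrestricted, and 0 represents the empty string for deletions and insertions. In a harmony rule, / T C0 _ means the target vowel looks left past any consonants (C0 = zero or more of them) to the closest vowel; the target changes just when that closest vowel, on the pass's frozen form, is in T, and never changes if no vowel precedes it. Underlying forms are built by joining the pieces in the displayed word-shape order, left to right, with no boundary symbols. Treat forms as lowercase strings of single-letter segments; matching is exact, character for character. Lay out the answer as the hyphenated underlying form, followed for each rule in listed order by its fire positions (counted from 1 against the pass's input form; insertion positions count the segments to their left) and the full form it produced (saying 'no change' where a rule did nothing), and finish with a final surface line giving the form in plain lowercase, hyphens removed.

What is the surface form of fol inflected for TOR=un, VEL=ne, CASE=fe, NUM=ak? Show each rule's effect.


underlying: kar-fol-bef-em-en
1. e -> o, i -> u / B C0 _: fires at position(s) 8: karfolbofemen
2. o -> e, u -> i / F C0 _: no change
surface: karfolbofemen


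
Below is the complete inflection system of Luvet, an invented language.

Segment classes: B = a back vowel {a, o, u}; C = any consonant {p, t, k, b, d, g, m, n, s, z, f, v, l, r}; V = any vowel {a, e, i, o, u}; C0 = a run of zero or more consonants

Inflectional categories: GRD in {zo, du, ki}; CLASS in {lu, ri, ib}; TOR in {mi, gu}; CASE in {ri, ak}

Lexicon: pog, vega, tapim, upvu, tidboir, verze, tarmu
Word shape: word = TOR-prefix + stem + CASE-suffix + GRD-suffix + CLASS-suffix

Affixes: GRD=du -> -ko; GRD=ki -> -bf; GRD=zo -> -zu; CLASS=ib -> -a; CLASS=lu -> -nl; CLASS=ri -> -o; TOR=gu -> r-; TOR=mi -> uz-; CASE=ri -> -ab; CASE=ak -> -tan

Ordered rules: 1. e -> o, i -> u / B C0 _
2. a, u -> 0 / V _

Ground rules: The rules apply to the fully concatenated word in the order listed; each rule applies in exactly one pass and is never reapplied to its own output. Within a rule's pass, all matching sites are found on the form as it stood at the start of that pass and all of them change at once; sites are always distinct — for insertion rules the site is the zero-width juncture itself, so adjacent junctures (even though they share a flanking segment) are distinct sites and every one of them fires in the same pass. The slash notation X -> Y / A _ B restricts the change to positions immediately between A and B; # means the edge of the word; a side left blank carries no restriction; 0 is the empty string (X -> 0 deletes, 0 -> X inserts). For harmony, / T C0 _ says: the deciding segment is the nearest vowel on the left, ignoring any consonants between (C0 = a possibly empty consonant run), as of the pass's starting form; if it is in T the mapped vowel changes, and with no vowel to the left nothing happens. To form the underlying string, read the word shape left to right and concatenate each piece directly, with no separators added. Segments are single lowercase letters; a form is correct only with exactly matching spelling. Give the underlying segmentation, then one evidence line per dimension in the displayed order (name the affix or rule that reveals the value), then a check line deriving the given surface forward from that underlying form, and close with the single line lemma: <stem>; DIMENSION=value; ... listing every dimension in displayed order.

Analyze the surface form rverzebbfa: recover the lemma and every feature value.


underlying: r-verze-ab-bf-a
GRD=ki - signalled by the affix -bf
CLASS=ib - signalled by the affix -a
TOR=gu - signalled by the affix r-
CASE=ri - signalled by the affix -ab
check: rverzeabbfa -> rverzeabbfa -> rverzebbfa
lemma: verze; GRD=ki; CLASS=ib; TOR=gu; CASE=ri


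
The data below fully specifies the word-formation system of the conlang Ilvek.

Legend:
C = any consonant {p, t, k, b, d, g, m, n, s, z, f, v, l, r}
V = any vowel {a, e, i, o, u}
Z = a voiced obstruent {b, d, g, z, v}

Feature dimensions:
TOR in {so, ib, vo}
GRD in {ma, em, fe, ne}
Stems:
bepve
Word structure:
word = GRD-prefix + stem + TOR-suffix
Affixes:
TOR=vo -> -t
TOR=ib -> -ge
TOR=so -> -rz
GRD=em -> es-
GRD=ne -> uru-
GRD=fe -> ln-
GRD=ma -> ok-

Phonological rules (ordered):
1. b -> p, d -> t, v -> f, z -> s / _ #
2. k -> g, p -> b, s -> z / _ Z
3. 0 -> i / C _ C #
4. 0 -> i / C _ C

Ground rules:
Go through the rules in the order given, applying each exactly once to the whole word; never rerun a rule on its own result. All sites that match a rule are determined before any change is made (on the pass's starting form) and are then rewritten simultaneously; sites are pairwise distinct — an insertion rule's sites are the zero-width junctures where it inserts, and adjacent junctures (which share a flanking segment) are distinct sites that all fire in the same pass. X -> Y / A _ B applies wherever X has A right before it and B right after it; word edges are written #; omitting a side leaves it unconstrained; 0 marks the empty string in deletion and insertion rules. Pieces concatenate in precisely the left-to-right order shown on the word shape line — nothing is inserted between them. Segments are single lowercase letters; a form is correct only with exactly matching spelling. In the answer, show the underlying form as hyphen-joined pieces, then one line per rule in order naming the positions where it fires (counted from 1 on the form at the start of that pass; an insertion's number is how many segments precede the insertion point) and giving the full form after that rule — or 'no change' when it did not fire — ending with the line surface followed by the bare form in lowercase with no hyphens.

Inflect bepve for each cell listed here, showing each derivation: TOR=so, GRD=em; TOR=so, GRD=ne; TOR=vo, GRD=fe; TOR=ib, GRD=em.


cell TOR=so, GRD=em:
underlying: es-bepve-rz
1. b -> p, d -> t, v -> f, z -> s / _ #: fires at position(s) 9: esbepvers
2. k -> g, p -> b, s -> z / _ Z: fires at position(s) 2, 5: ezbebvers
3. 0 -> i / C _ C #: inserts after position(s) 8: ezbebveris
4. 0 -> i / C _ C: inserts after position(s) 2, 5: ezibebiveris
surface: ezibebiveris

cell TOR=so, GRD=ne:
underlying: uru-bepve-rz
1. b -> p, d -> t, v -> f, z -> s / _ #: fires at position(s) 10: urubepvers
2. k -> g, p -> b, s -> z / _ Z: fires at position(s) 6: urubebvers
3. 0 -> i / C _ C #: inserts after position(s) 9: urubebveris
4. 0 -> i / C _ C: inserts after position(s) 6: urubebiveris
surface: urubebiveris

cell TOR=vo, GRD=fe:
underlying: ln-bepve-t
1. b -> p, d -> t, v -> f, z -> s / _ #: no change
2. k -> g, p -> b, s -> z / _ Z: fires at position(s) 5: lnbebvet
3. 0 -> i / C _ C #: no change
4. 0 -> i / C _ C: inserts after position(s) 1, 2, 5: linibebivet
surface: linibebivet

cell TOR=ib, GRD=em:
underlying: es-bepve-ge
1. b -> p, d -> t, v -> f, z -> s / _ #: no change
2. k -> g, p -> b, s -> z / _ Z: fires at position(s) 2, 5: ezbebvege
3. 0 -> i / C _ C #: no change
4. 0 -> i / C _ C: inserts after position(s) 2, 5: ezibebivege
surface: ezibebivege


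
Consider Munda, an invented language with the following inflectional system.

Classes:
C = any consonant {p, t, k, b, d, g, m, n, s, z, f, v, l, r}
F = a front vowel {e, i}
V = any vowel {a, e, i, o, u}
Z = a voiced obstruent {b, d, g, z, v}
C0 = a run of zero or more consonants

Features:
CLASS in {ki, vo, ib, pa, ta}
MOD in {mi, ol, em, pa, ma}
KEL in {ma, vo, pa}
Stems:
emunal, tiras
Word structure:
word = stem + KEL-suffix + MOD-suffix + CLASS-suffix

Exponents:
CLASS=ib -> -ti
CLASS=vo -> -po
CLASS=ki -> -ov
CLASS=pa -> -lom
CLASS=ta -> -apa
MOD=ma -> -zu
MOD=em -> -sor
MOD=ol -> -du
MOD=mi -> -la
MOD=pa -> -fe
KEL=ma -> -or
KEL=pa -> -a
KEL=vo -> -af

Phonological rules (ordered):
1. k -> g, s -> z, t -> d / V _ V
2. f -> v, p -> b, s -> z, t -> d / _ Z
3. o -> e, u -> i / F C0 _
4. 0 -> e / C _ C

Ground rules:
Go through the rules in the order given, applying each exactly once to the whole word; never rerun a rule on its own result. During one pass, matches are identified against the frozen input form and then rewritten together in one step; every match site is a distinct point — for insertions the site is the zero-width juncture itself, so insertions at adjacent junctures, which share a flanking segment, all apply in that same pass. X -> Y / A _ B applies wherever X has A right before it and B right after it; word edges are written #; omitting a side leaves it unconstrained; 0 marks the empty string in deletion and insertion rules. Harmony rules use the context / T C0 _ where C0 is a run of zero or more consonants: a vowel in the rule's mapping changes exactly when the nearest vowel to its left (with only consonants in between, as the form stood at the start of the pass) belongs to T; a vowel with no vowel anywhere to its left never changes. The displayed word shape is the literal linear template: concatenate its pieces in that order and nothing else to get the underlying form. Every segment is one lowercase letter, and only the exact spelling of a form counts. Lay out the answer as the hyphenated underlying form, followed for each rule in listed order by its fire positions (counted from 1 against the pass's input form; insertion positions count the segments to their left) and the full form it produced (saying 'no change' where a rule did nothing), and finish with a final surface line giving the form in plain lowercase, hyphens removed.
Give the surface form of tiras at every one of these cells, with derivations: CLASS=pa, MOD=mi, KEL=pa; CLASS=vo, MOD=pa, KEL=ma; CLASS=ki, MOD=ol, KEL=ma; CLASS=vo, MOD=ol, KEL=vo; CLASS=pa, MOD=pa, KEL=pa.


cell CLASS=pa, MOD=mi, KEL=pa:
underlying: tiras-a-la-lom
1. k -> g, s -> z, t -> d / V _ V: fires at position(s) 5: tirazalalom
2. f -> v, p -> b, s -> z, t -> d / _ Z: no change
3. o -> e, u -> i / F C0 _: no change
4. 0 -> e / C _ C: no change
surface: tirazalalom

cell CLASS=vo, MOD=pa, KEL=ma:
underlying: tiras-or-fe-po
1. k -> g, s -> z, t -> d / V _ V: fires at position(s) 5: tirazorfepo
2. f -> v, p -> b, s -> z, t -> d / _ Z: no change
3. o -> e, u -> i / F C0 _: fires at position(s) 11: tirazorfepe
4. 0 -> e / C _ C: inserts after position(s) 7: tirazorefepe
surface: tirazorefepe

cell CLASS=ki, MOD=ol, KEL=ma:
underlying: tiras-or-du-ov
1. k -> g, s -> z, t -> d / V _ V: fires at position(s) 5: tirazorduov
2. f -> v, p -> b, s -> z, t -> d / _ Z: no change
3. o -> e, u -> i / F C0 _: no change
4. 0 -> e / C _ C: inserts after position(s) 7: tirazoreduov
surface: tirazoreduov

cell CLASS=vo, MOD=ol, KEL=vo:
underlying: tiras-af-du-po
1. k -> g, s -> z, t -> d / V _ V: fires at position(s) 5: tirazafdupo
2. f -> v, p -> b, s -> z, t -> d / _ Z: fires at position(s) 7: tirazavdupo
3. o -> e, u -> i / F C0 _: no change
4. 0 -> e / C _ C: inserts after position(s) 7: tirazavedupo
surface: tirazavedupo

cell CLASS=pa, MOD=pa, KEL=pa:
underlying: tiras-a-fe-lom
1. k -> g, s -> z, t -> d / V _ V: fires at position(s) 5: tirazafelom
2. f -> v, p -> b, s -> z, t -> d / _ Z: no change
3. o -> e, u -> i / F C0 _: fires at position(s) 10: tirazafelem
4. 0 -> e / C _ C: no change
surface: tirazafelem


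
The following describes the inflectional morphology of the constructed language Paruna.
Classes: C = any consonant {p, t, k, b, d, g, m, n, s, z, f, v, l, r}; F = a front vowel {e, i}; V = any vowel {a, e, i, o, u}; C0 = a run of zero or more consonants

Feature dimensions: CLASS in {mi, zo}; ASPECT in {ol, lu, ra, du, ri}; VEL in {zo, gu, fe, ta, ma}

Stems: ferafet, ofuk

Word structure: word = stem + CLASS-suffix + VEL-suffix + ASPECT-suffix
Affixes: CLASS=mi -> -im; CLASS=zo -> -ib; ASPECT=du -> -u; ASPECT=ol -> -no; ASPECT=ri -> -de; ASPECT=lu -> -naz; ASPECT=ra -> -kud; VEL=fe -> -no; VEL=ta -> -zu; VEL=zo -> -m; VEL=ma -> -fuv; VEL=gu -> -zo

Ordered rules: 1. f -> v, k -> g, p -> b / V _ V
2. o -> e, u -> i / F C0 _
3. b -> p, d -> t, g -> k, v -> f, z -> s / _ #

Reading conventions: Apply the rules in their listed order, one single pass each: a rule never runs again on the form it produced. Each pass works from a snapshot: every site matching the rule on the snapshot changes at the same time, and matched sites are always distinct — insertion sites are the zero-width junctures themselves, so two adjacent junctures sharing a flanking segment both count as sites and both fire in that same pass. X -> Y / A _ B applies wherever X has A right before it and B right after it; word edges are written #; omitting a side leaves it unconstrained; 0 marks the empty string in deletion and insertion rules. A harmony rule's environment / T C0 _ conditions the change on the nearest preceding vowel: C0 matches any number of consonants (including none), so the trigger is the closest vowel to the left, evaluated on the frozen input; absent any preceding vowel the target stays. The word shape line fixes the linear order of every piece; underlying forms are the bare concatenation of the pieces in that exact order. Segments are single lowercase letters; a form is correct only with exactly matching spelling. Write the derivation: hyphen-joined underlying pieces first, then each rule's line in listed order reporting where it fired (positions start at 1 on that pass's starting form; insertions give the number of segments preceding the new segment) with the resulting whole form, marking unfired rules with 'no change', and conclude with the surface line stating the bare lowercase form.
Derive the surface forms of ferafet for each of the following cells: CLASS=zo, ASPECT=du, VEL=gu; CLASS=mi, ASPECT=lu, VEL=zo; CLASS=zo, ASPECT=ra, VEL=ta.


cell CLASS=zo, ASPECT=du, VEL=gu:
underlying: ferafet-ib-zo-u
1. f -> v, k -> g, p -> b / V _ V: fires at position(s) 5: feravetibzou
2. o -> e, u -> i / F C0 _: fires at position(s) 11: feravetibzeu
3. b -> p, d -> t, g -> k, v -> f, z -> s / _ #: no change
surface: feravetibzeu

cell CLASS=mi, ASPECT=lu, VEL=zo:
underlying: ferafet-im-m-naz
1. f -> v, k -> g, p -> b / V _ V: fires at position(s) 5: feravetimmnaz
2. o -> e, u -> i / F C0 _: no change
3. b -> p, d -> t, g -> k, v -> f, z -> s / _ #: fires at position(s) 13: feravetimmnas
surface: feravetimmnas

cell CLASS=zo, ASPECT=ra, VEL=ta:
underlying: ferafet-ib-zu-kud
1. f -> v, k -> g, p -> b / V _ V: fires at position(s) 5, 12: feravetibzugud
2. o -> e, u -> i / F C0 _: fires at position(s) 11: feravetibzigud
3. b -> p, d -> t, g -> k, v -> f, z -> s / _ #: fires at position(s) 14: feravetibzigut
surface: feravetibzigut
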